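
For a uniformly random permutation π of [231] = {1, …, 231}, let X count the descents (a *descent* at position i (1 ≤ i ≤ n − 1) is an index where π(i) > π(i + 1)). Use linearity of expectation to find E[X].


Write X = Σ X_I over i = 1, …, 230, with X_I the indicator of one descent.
There are 230 indicators.
For each fixed i, the pair (π(i), π(i+1)) is a uniformly random ordered pair of distinct values from {1, …, 231}; by symmetry P[π(i) > π(i+1)] = 1/2.
By linearity: E[X] = 230 · (1/2) = (231 − 1) · (1/2) = 115 ≈ 115.000000.

E[X] = 115 = 115.000000.


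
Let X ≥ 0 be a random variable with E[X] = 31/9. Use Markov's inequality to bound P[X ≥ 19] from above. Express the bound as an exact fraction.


μ = E[X] = 31/9, a = 19.
Markov: P[X ≥ 19] ≤ μ/a = (31/9)/19 = 31/171.
Numerically: ≈ 0.18129.
(Since a = 19 > μ = 3.44444, the bound 31/171 is < 1 and informative.)

P[X ≥ 19] ≤ 31/171 ≈ 0.18129.


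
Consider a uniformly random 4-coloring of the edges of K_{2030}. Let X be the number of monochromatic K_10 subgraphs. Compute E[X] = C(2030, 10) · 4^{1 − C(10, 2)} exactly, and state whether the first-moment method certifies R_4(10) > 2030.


E[X] = C(2030, 10) · 4^{1 − 45} = 320298626039392096327195965 · 4^{−44} = 320298626039392096327195965/309485009821345068724781056.
As a reduced fraction: E[X] = 320298626039392096327195965/309485009821345068724781056 ≈ 1.03494.
Is E[X] < 1? NO.
Since E[X] ≥ 1, the first-moment bound is inconclusive at n = 2030; it does NOT by itself certify R_4(10) > 2030.

E[X] = 320298626039392096327195965/309485009821345068724781056 ≈ 1.03494; E[X] ≥ 1; first-moment method inconclusive here.


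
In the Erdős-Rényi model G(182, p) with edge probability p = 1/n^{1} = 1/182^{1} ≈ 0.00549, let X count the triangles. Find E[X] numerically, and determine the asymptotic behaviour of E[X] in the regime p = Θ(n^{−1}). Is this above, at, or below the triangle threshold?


Number of potential triangles: C(182, 3) = 988260.
Each occurs with probability p³ ≈ (0.00549)³ ≈ 1.65877e-07.
By linearity: E[X] = C(182, 3)·p³ ≈ 988260 · 1.65877e-07 ≈ 0.164.
Here α = 1, so p = 1/n is exactly at the triangle threshold p ~ 1/n. Asymptotically E[X] → c³/6 = 1³/6 = 1/6 ≈ 0.167, a bounded constant. In this regime the triangle count is asymptotically Poisson(c³/6).

E[X] ≈ 0.164; in regime p = Θ(1/n^{1}) E[X] stays bounded (at the triangle threshold p ~ 1/n).


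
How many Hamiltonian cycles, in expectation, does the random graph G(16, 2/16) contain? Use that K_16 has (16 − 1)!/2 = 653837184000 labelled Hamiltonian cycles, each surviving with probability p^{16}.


K_16 has (16 − 1)!/2 = 653837184000 labelled Hamiltonian cycles.
For each such Hamiltonian cycle H, let X_H = 1 if all 16 edges of H are present in G. Then P[X_H = 1] = p^{16} = (1/8)^{16} = 1/281474976710656.
Summing the indicators: E[X] = Σ_H E[X_H] = 653837184000 · p^{16} = 653837184000 · 1/281474976710656 = 638512875/274877906944.
Numerically: E[X] ≈ 0.0023229.

E[X] = 653837184000 · (1/8)^{16} = 638512875/274877906944 ≈ 0.0023229.


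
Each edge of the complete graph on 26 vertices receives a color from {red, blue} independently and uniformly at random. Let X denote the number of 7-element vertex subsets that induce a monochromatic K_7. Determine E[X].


Let X = Σ_S X_S over the C(26, 7) = 657800 subsets S of size 7, where X_S = 1 if the K_7 on S is monochromatic.
For a fixed S, the K_7 on S has C(7, 2) = 21 edges. P[all 21 edges red] = (1/2)^21, and likewise for blue, so P[monochromatic] = 2·(1/2)^21 = 2^{1 − 21} = 1/1048576.
By linearity of expectation: E[X] = C(26, 7) · 2^{1 − 21} = 657800 · 1/1048576 = 82225/131072.
Numerically: E[X] ≈ 0.627327.

E[X] = C(26,7)·2^(1−C(7,2)) = 82225/131072 ≈ 0.627327.


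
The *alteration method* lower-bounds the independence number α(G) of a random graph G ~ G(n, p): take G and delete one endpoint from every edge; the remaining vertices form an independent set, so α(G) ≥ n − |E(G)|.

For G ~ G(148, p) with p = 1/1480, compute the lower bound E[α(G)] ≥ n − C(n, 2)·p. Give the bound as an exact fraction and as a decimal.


E[|E(G)|] = C(148, 2)·p = 10878 · (1/1480) = 147/20.
E[α(G)] ≥ n − E[|E(G)|] = 148 − 147/20 = 2813/20.
Numerically: ≈ 140.65000.
(This is only a lower bound; the true E[α(G)] may be larger.)

E[α(G)] ≥ 2813/20 ≈ 140.65000.


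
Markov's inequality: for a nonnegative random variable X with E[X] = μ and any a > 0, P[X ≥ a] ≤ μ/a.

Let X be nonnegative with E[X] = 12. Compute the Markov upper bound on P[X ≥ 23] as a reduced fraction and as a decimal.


μ = E[X] = 12, a = 23.
Markov: P[X ≥ 23] ≤ μ/a = (12)/23 = 12/23.
Numerically: ≈ 0.52174.
(Since a = 23 > μ = 12.00000, the bound 12/23 is < 1 and informative.)

P[X ≥ 23] ≤ 12/23 ≈ 0.52174.


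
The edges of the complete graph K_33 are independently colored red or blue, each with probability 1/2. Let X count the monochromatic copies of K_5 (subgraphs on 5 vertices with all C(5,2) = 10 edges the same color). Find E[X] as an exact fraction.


Let X = Σ_S X_S over the C(33, 5) = 237336 subsets S of size 5, where X_S = 1 if the K_5 on S is monochromatic.
For a fixed S, the K_5 on S has C(5, 2) = 10 edges. P[all 10 edges red] = (1/2)^10, and likewise for blue, so P[monochromatic] = 2·(1/2)^10 = 2^{1 − 10} = 1/512.
By linearity: E[X] = C(33, 5) · 2^{1 − 10} = 237336 · 1/512 = 29667/64.
Numerically: E[X] ≈ 463.5469.

E[X] = C(33,5)·2^(1−C(5,2)) = 29667/64 ≈ 463.5469.


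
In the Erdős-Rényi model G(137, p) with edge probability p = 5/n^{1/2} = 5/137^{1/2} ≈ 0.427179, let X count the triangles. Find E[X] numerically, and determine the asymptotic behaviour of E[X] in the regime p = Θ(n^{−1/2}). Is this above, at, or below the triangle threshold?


Number of potential triangles: C(137, 3) = 419220.
Each occurs with probability p³ ≈ (0.427179)³ ≈ 7.79523410e-02.
By linearity: E[X] = C(137, 3)·p³ ≈ 419220 · 7.79523410e-02 ≈ 32679.180408.
Since α = 1/2 < 1, p = c/n^{1/2} ≫ 1/n is above the triangle threshold p ~ 1/n. Asymptotically E[X] ~ (c³/6)·n^{3(1−α)} = (5³/6)·n^{1.5} → ∞; triangles are abundant w.h.p.

E[X] ≈ 32679.180408; in regime p = Θ(1/n^{1/2}) E[X] diverges (above the triangle threshold p ~ 1/n).


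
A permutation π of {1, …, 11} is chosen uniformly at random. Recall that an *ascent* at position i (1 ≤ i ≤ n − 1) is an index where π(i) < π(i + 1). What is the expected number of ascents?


Write X = Σ X_I over i = 1, …, 10, with X_I the indicator of one ascent.
There are 10 indicators.
For each fixed i, the pair (π(i), π(i+1)) is a uniformly random ordered pair of distinct values from {1, …, 11}; by symmetry P[π(i) < π(i+1)] = 1/2.
By linearity: E[X] = 10 · (1/2) = (11 − 1) · (1/2) = 5 ≈ 5.0000.

E[X] = 5 = 5.0000.


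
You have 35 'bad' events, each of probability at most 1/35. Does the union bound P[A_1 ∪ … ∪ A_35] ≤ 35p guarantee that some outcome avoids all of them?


Union bound: P[∪_{i=1}^{35} A_i] ≤ Σ_i P[A_i] ≤ 35·p = 35·(1/35) = 1.
Numerically: 1 ≈ 1.000000.
Is 1 < 1? NO.
Since the bound 1 is ≥ 1, the union bound is uninformative here; it does NOT by itself certify existence.

35·p = 1 ≈ 1.000000; existence NOT certified by the union bound.


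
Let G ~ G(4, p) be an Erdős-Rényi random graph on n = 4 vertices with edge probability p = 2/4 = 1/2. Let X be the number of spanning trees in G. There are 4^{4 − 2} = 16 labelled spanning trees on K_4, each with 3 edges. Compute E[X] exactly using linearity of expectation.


K_4 has 4^{4 − 2} = 16 labelled spanning trees.
For each such spanning tree H, let X_H = 1 if all 3 edges of H are present in G. Then P[X_H = 1] = p^{3} = (1/2)^{3} = 1/8.
By linearity: E[X] = Σ_H E[X_H] = 16 · p^{3} = 16 · 1/8 = 2.
Numerically: E[X] ≈ 2.

E[X] = 16 · (1/2)^{3} = 2 ≈ 2.


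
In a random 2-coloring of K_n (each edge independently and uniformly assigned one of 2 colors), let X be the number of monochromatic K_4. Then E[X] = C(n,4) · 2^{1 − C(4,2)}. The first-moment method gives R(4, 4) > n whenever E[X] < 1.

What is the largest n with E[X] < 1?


We need C(n, 4) · 2^{1 − 6} < 1, i.e. C(n, 4) < 2^{6 − 1} = 32.
Check values of n near the boundary:
  n = 4: C(4, 4) = 1; 1 < 32? YES
  n = 5: C(5, 4) = 5; 5 < 32? YES
  n = 6: C(6, 4) = 15; 15 < 32? YES
  n = 7: C(7, 4) = 35; 35 < 32? NO
  n = 8: C(8, 4) = 70; 70 < 32? NO
The largest n with C(n, 4) < 32 is n = 6 (where E[X] = 15/32 ≈ 0.469). Hence R(4, 4) > 6, i.e. R(4, 4) ≥ 7.

Largest n = 6; hence R(4, 4) > 6.


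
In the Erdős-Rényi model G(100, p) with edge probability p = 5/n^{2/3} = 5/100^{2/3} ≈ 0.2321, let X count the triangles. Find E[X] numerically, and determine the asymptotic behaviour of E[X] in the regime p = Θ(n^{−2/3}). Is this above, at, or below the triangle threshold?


Number of potential triangles: C(100, 3) = 161700.
Each occurs with probability p³ ≈ (0.2321)³ ≈ 1.250000e-02.
By linearity: E[X] = C(100, 3)·p³ ≈ 161700 · 1.250000e-02 ≈ 2021.2500.
Since α = 2/3 < 1, p = c/n^{2/3} ≫ 1/n is above the triangle threshold p ~ 1/n. Asymptotically E[X] ~ (c³/6)·n^{3(1−α)} = (5³/6)·n^{1} → ∞; triangles are abundant w.h.p.

E[X] ≈ 2021.2500; in regime p = Θ(1/n^{2/3}) E[X] diverges (above the triangle threshold p ~ 1/n).


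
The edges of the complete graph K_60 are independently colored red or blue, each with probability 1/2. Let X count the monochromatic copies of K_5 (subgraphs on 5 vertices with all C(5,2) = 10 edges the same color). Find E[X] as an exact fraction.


Let X = Σ_S X_S over the C(60, 5) = 5461512 subsets S of size 5, where X_S = 1 if the K_5 on S is monochromatic.
For a fixed S, the K_5 on S has C(5, 2) = 10 edges. P[all 10 edges red] = (1/2)^10, and likewise for blue, so P[monochromatic] = 2·(1/2)^10 = 2^{1 − 10} = 1/512.
By linearity: E[X] = C(60, 5) · 2^{1 − 10} = 5461512 · 1/512 = 682689/64.
Numerically: E[X] ≈ 10667.01562.

E[X] = C(60,5)·2^(1−C(5,2)) = 682689/64 ≈ 10667.01562.


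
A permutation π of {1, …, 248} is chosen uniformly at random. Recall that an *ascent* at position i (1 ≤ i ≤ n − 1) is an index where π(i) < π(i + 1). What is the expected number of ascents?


Write X = Σ X_I over i = 1, …, 247, with X_I the indicator of one ascent.
There are 247 indicators.
For each fixed i, the pair (π(i), π(i+1)) is a uniformly random ordered pair of distinct values from {1, …, 248}; by symmetry P[π(i) < π(i+1)] = 1/2.
By linearity: E[X] = 247 · (1/2) = (248 − 1) · (1/2) = 247/2 ≈ 123.500000.

E[X] = 247/2 = 123.500000.


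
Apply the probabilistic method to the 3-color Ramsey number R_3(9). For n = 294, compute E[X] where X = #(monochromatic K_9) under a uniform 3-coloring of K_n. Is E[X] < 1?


E[X] = C(294, 9) · 3^{1 − 36} = 39963546001186808 · 3^{−35} = 39963546001186808/50031545098999707.
As a reduced fraction: E[X] = 39963546001186808/50031545098999707 ≈ 0.79877.
Is E[X] < 1? YES.
Since E[X] < 1, there exists a 3-coloring of K_{294} with no monochromatic K_9; hence R_3(9) > 294.

E[X] = 39963546001186808/50031545098999707 ≈ 0.79877; E[X] < 1, so R_3(9) > 294.


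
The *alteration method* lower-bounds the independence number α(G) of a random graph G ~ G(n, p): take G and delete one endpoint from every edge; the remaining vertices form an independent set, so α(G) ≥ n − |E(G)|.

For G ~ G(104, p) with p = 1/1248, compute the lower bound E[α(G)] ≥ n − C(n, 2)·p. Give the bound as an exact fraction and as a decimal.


E[|E(G)|] = C(104, 2)·p = 5356 · (1/1248) = 103/24.
E[α(G)] ≥ n − E[|E(G)|] = 104 − 103/24 = 2393/24.
Numerically: ≈ 99.708333.
(This is only a lower bound; the true E[α(G)] may be larger.)

E[α(G)] ≥ 2393/24 ≈ 99.708333.


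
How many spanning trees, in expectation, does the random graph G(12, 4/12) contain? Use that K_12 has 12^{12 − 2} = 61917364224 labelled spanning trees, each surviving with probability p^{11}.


K_12 has 12^{12 − 2} = 61917364224 labelled spanning trees.
For each such spanning tree H, let X_H = 1 if all 11 edges of H are present in G. Then P[X_H = 1] = p^{11} = (1/3)^{11} = 1/177147.
Summing the indicators: E[X] = Σ_H E[X_H] = 61917364224 · p^{11} = 61917364224 · 1/177147 = 1048576/3.
Numerically: E[X] ≈ 3.495e+05.

E[X] = 61917364224 · (1/3)^{11} = 1048576/3 ≈ 3.495e+05.


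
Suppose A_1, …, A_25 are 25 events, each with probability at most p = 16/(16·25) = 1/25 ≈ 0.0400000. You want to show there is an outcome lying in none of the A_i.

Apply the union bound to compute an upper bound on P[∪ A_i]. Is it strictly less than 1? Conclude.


Union bound: P[∪_{i=1}^{25} A_i] ≤ Σ_i P[A_i] ≤ 25·p = 25·(1/25) = 1.
Numerically: 1 ≈ 1.0000000.
Is 1 < 1? NO.
Since the bound 1 is ≥ 1, the union bound is uninformative here; it does NOT by itself certify existence.

25·p = 1 ≈ 1.0000000; existence NOT certified by the union bound.


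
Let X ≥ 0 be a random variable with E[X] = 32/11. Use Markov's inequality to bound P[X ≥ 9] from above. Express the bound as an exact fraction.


μ = E[X] = 32/11, a = 9.
Markov: P[X ≥ 9] ≤ μ/a = (32/11)/9 = 32/99.
Numerically: ≈ 0.32323.
(Since a = 9 > μ = 2.90909, the bound 32/99 is < 1 and informative.)

P[X ≥ 9] ≤ 32/99 ≈ 0.32323.


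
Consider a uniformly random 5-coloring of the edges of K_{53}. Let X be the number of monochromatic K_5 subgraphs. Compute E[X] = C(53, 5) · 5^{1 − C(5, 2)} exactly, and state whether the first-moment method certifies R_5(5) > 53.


E[X] = C(53, 5) · 5^{1 − 10} = 2869685 · 5^{−9} = 2869685/1953125.
As a reduced fraction: E[X] = 573937/390625 ≈ 1.4692787.
Is E[X] < 1? NO.
Since E[X] ≥ 1, the first-moment bound is inconclusive at n = 53; it does NOT by itself certify R_5(5) > 53.

E[X] = 573937/390625 ≈ 1.4692787; E[X] ≥ 1; first-moment method inconclusive here.


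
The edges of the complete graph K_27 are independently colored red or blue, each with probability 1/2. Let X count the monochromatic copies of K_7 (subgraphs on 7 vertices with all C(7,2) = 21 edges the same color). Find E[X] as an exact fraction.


Let X = Σ_S X_S over the C(27, 7) = 888030 subsets S of size 7, where X_S = 1 if the K_7 on S is monochromatic.
For a fixed S, the K_7 on S has C(7, 2) = 21 edges. P[all 21 edges red] = (1/2)^21, and likewise for blue, so P[monochromatic] = 2·(1/2)^21 = 2^{1 − 21} = 1/1048576.
By linearity of expectation: E[X] = C(27, 7) · 2^{1 − 21} = 888030 · 1/1048576 = 444015/524288.
Numerically: E[X] ≈ 0.847.

E[X] = C(27,7)·2^(1−C(7,2)) = 444015/524288 ≈ 0.847.


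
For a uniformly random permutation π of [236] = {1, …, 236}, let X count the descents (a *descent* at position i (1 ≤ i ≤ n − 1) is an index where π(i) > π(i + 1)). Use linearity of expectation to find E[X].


Write X = Σ X_I over i = 1, …, 235, with X_I the indicator of one descent.
There are 235 indicators.
For each fixed i, the pair (π(i), π(i+1)) is a uniformly random ordered pair of distinct values from {1, …, 236}; by symmetry P[π(i) > π(i+1)] = 1/2.
By linearity: E[X] = 235 · (1/2) = (236 − 1) · (1/2) = 235/2 ≈ 117.500.

E[X] = 235/2 = 117.500.


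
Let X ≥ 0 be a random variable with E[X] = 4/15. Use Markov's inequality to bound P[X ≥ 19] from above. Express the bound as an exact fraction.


μ = E[X] = 4/15, a = 19.
Markov: P[X ≥ 19] ≤ μ/a = (4/15)/19 = 4/285.
Numerically: ≈ 0.0140.
(Since a = 19 > μ = 0.2667, the bound 4/285 is < 1 and informative.)

P[X ≥ 19] ≤ 4/285 ≈ 0.0140.


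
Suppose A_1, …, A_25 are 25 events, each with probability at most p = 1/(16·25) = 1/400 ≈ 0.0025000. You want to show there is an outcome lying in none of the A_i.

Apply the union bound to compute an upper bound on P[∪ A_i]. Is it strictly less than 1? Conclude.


Union bound: P[∪_{i=1}^{25} A_i] ≤ Σ_i P[A_i] ≤ 25·p = 25·(1/400) = 1/16.
Numerically: 1/16 ≈ 0.0625000.
Is 1/16 < 1? YES.
Since P[∪ A_i] ≤ 1/16 < 1, the complement has P[∩ A_i^c] ≥ 1 − 1/16 = 15/16 > 0, so some outcome avoids every A_i.

25·p = 1/16 ≈ 0.0625000; existence CERTIFIED by the union bound.


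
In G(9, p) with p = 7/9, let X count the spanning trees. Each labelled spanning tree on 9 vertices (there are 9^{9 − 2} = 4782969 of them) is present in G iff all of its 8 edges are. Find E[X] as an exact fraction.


K_9 has 9^{9 − 2} = 4782969 labelled spanning trees.
For each such spanning tree H, let X_H = 1 if all 8 edges of H are present in G. Then P[X_H = 1] = p^{8} = (7/9)^{8} = 5764801/43046721.
By linearity of expectation: E[X] = Σ_H E[X_H] = 4782969 · p^{8} = 4782969 · 5764801/43046721 = 5764801/9.
Numerically: E[X] ≈ 6.41e+05.

E[X] = 4782969 · (7/9)^{8} = 5764801/9 ≈ 6.41e+05.


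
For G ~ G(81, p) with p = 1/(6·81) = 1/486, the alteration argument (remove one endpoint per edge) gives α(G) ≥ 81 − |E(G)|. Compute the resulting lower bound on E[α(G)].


E[|E(G)|] = C(81, 2)·p = 3240 · (1/486) = 20/3.
E[α(G)] ≥ n − E[|E(G)|] = 81 − 20/3 = 223/3.
Numerically: ≈ 74.3333.
(This is only a lower bound; the true E[α(G)] may be larger.)

E[α(G)] ≥ 223/3 ≈ 74.3333.


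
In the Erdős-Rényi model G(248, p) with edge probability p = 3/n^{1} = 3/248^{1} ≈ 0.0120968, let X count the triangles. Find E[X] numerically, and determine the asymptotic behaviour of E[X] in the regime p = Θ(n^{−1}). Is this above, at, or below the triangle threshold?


Number of potential triangles: C(248, 3) = 2511496.
Each occurs with probability p³ ≈ (0.0120968)³ ≈ 1.77014451e-06.
By linearity: E[X] = C(248, 3)·p³ ≈ 2511496 · 1.77014451e-06 ≈ 4.445711.
Here α = 1, so p = 3/n is exactly at the triangle threshold p ~ 1/n. Asymptotically E[X] → c³/6 = 3³/6 = 9/2 ≈ 4.500000, a bounded constant. In this regime the triangle count is asymptotically Poisson(c³/6).

E[X] ≈ 4.445711; in regime p = Θ(1/n^{1}) E[X] stays bounded (at the triangle threshold p ~ 1/n).


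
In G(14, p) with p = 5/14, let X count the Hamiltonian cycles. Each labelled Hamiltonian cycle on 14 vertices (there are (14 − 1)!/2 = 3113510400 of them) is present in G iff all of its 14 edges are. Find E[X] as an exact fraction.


K_14 has (14 − 1)!/2 = 3113510400 labelled Hamiltonian cycles.
For each such Hamiltonian cycle H, let X_H = 1 if all 14 edges of H are present in G. Then P[X_H = 1] = p^{14} = (5/14)^{14} = 6103515625/11112006825558016.
By linearity: E[X] = Σ_H E[X_H] = 3113510400 · p^{14} = 3113510400 · 6103515625/11112006825558016 = 5302276611328125/3100448333024.
Numerically: E[X] ≈ 1710.16.

E[X] = 3113510400 · (5/14)^{14} = 5302276611328125/3100448333024 ≈ 1710.16.


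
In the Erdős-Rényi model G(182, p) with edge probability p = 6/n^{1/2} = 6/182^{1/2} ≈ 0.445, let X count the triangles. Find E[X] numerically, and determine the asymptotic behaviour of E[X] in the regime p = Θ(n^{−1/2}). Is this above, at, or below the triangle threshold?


Number of potential triangles: C(182, 3) = 988260.
Each occurs with probability p³ ≈ (0.445)³ ≈ 8.79724e-02.
By linearity: E[X] = C(182, 3)·p³ ≈ 988260 · 8.79724e-02 ≈ 86939.650.
Since α = 1/2 < 1, p = c/n^{1/2} ≫ 1/n is above the triangle threshold p ~ 1/n. Asymptotically E[X] ~ (c³/6)·n^{3(1−α)} = (6³/6)·n^{1.5} → ∞; triangles are abundant w.h.p.

E[X] ≈ 86939.650; in regime p = Θ(1/n^{1/2}) E[X] diverges (above the triangle threshold p ~ 1/n).


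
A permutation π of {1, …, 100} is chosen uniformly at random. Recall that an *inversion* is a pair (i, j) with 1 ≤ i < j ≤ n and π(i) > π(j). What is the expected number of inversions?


Write X = Σ X_I over the C(100, 2) = 4950 pairs i < j, with X_I the indicator of one inversion.
There are 4950 indicators.
For each fixed pair i < j, the values π(i) and π(j) are two distinct elements of {1, …, 100} in uniformly random order; by symmetry P[π(i) > π(j)] = 1/2.
By linearity: E[X] = 4950 · (1/2) = C(100, 2) · (1/2) = 4950/2 = 2475 ≈ 2475.0000.

E[X] = 2475 = 2475.0000.


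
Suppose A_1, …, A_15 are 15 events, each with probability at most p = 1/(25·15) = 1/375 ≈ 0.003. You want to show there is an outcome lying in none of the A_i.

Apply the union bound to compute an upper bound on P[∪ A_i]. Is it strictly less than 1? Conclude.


Union bound: P[∪_{i=1}^{15} A_i] ≤ Σ_i P[A_i] ≤ 15·p = 15·(1/375) = 1/25.
Numerically: 1/25 ≈ 0.040.
Is 1/25 < 1? YES.
Since P[∪ A_i] ≤ 1/25 < 1, the complement has P[∩ A_i^c] ≥ 1 − 1/25 = 24/25 > 0, so some outcome avoids every A_i.

15·p = 1/25 ≈ 0.040; existence CERTIFIED by the union bound.


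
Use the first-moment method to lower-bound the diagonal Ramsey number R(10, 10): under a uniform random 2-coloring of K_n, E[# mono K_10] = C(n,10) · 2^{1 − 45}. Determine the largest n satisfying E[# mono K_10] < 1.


We need C(n, 10) · 2^{1 − 45} < 1, i.e. C(n, 10) < 2^{45 − 1} = 17592186044416.
Check values of n near the boundary:
  n = 95: C(95, 10) = 10104934117421; 10104934117421 < 17592186044416? YES
  n = 96: C(96, 10) = 11279926456656; 11279926456656 < 17592186044416? YES
  n = 97: C(97, 10) = 12576469727536; 12576469727536 < 17592186044416? YES
  n = 98: C(98, 10) = 14005614014756; 14005614014756 < 17592186044416? YES
  n = 99: C(99, 10) = 15579278510796; 15579278510796 < 17592186044416? YES
  n = 100: C(100, 10) = 17310309456440; 17310309456440 < 17592186044416? YES
  n = 101: C(101, 10) = 19212541264840; 19212541264840 < 17592186044416? NO
  n = 102: C(102, 10) = 21300860967540; 21300860967540 < 17592186044416? NO
The largest n with C(n, 10) < 17592186044416 is n = 100 (where E[X] = 2163788682055/2199023255552 ≈ 0.9839772). Hence R(10, 10) > 100, i.e. R(10, 10) ≥ 101.

Largest n = 100; hence R(10, 10) > 100.


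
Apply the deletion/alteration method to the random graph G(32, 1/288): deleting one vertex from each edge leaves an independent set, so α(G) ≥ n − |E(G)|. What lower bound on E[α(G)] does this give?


E[|E(G)|] = C(32, 2)·p = 496 · (1/288) = 31/18.
E[α(G)] ≥ n − E[|E(G)|] = 32 − 31/18 = 545/18.
Numerically: ≈ 30.277778.
(This is only a lower bound; the true E[α(G)] may be larger.)

E[α(G)] ≥ 545/18 ≈ 30.277778.


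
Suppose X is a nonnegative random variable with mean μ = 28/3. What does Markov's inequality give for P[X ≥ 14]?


μ = E[X] = 28/3, a = 14.
Markov: P[X ≥ 14] ≤ μ/a = (28/3)/14 = 2/3.
Numerically: ≈ 0.66667.
(Since a = 14 > μ = 9.33333, the bound 2/3 is < 1 and informative.)

P[X ≥ 14] ≤ 2/3 ≈ 0.66667.


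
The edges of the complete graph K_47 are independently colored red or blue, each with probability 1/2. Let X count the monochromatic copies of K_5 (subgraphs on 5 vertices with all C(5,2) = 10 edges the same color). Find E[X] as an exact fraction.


Let X = Σ_S X_S over the C(47, 5) = 1533939 subsets S of size 5, where X_S = 1 if the K_5 on S is monochromatic.
For a fixed S, the K_5 on S has C(5, 2) = 10 edges. P[all 10 edges red] = (1/2)^10, and likewise for blue, so P[monochromatic] = 2·(1/2)^10 = 2^{1 − 10} = 1/512.
By linearity of expectation: E[X] = C(47, 5) · 2^{1 − 10} = 1533939 · 1/512 = 1533939/512.
Numerically: E[X] ≈ 2995.97461.

E[X] = C(47,5)·2^(1−C(5,2)) = 1533939/512 ≈ 2995.97461.


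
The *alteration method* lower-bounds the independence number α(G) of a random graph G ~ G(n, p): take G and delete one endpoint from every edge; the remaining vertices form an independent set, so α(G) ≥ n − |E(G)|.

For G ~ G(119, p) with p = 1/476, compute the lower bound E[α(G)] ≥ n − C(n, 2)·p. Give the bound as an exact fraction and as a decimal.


E[|E(G)|] = C(119, 2)·p = 7021 · (1/476) = 59/4.
E[α(G)] ≥ n − E[|E(G)|] = 119 − 59/4 = 417/4.
Numerically: ≈ 104.250.
(This is only a lower bound; the true E[α(G)] may be larger.)

E[α(G)] ≥ 417/4 ≈ 104.250.


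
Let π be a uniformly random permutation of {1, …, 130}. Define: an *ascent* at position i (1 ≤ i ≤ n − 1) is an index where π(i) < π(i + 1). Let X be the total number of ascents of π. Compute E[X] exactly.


Write X = Σ X_I over i = 1, …, 129, with X_I the indicator of one ascent.
There are 129 indicators.
For each fixed i, the pair (π(i), π(i+1)) is a uniformly random ordered pair of distinct values from {1, …, 130}; by symmetry P[π(i) < π(i+1)] = 1/2.
By linearity: E[X] = 129 · (1/2) = (130 − 1) · (1/2) = 129/2 ≈ 64.500.

E[X] = 129/2 = 64.500.


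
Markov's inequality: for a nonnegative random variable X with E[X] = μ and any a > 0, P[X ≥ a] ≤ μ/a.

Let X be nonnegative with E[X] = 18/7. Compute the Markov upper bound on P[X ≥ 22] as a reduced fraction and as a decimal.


μ = E[X] = 18/7, a = 22.
Markov: P[X ≥ 22] ≤ μ/a = (18/7)/22 = 9/77.
Numerically: ≈ 0.116883.
(Since a = 22 > μ = 2.571429, the bound 9/77 is < 1 and informative.)

P[X ≥ 22] ≤ 9/77 ≈ 0.116883.


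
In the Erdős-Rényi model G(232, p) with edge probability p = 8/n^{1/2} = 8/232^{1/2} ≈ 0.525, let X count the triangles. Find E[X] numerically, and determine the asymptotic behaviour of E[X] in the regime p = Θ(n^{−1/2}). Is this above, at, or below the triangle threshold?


Number of potential triangles: C(232, 3) = 2054360.
Each occurs with probability p³ ≈ (0.525)³ ≈ 1.44890e-01.
By linearity: E[X] = C(232, 3)·p³ ≈ 2054360 · 1.44890e-01 ≈ 297655.927.
Since α = 1/2 < 1, p = c/n^{1/2} ≫ 1/n is above the triangle threshold p ~ 1/n. Asymptotically E[X] ~ (c³/6)·n^{3(1−α)} = (8³/6)·n^{1.5} → ∞; triangles are abundant w.h.p.

E[X] ≈ 297655.927; in regime p = Θ(1/n^{1/2}) E[X] diverges (above the triangle threshold p ~ 1/n).


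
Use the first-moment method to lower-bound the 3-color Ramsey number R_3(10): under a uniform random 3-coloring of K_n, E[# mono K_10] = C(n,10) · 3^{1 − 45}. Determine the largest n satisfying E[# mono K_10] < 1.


We need C(n, 10) · 3^{1 − 45} < 1, i.e. C(n, 10) < 3^{45 − 1} = 984770902183611232881.
Check values of n near the boundary:
  n = 568: C(568, 10) = 889446337783744949208; 889446337783744949208 < 984770902183611232881? YES
  n = 569: C(569, 10) = 905357721286137524328; 905357721286137524328 < 984770902183611232881? YES
  n = 570: C(570, 10) = 921524823451961408691; 921524823451961408691 < 984770902183611232881? YES
  n = 571: C(571, 10) = 937951290893172842001; 937951290893172842001 < 984770902183611232881? YES
  n = 572: C(572, 10) = 954640815642161682606; 954640815642161682606 < 984770902183611232881? YES
  n = 573: C(573, 10) = 971597135635805762226; 971597135635805762226 < 984770902183611232881? YES
  n = 574: C(574, 10) = 988824035203816502691; 988824035203816502691 < 984770902183611232881? NO
  n = 575: C(575, 10) = 1006325345561406175305; 1006325345561406175305 < 984770902183611232881? NO
  n = 576: C(576, 10) = 1024104945306307344480; 1024104945306307344480 < 984770902183611232881? NO
The largest n with C(n, 10) < 984770902183611232881 is n = 573 (where E[X] = 35985079097622435638/36472996377170786403 ≈ 0.986623). Hence R_3(10) > 573, i.e. R_3(10) ≥ 574.

Largest n = 573; hence R_3(10) > 573.


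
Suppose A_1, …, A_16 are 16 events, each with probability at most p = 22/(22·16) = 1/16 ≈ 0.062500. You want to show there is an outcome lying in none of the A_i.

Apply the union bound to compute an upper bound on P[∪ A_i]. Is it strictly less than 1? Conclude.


Union bound: P[∪_{i=1}^{16} A_i] ≤ Σ_i P[A_i] ≤ 16·p = 16·(1/16) = 1.
Numerically: 1 ≈ 1.000000.
Is 1 < 1? NO.
Since the bound 1 is ≥ 1, the union bound is uninformative here; it does NOT by itself certify existence.

16·p = 1 ≈ 1.000000; existence NOT certified by the union bound.


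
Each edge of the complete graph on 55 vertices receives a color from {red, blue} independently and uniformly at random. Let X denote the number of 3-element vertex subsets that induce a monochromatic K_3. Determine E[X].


Let X = Σ_S X_S over the C(55, 3) = 26235 subsets S of size 3, where X_S = 1 if the K_3 on S is monochromatic.
For a fixed S, the K_3 on S has C(3, 2) = 3 edges. P[all 3 edges red] = (1/2)^3, and likewise for blue, so P[monochromatic] = 2·(1/2)^3 = 2^{1 − 3} = 1/4.
Summing: E[X] = C(55, 3) · 2^{1 − 3} = 26235 · 1/4 = 26235/4.
Numerically: E[X] ≈ 6558.750000.

E[X] = C(55,3)·2^(1−C(3,2)) = 26235/4 ≈ 6558.750000.


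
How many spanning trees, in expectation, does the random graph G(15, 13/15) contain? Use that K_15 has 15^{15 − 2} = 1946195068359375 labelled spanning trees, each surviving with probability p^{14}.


K_15 has 15^{15 − 2} = 1946195068359375 labelled spanning trees.
For each such spanning tree H, let X_H = 1 if all 14 edges of H are present in G. Then P[X_H = 1] = p^{14} = (13/15)^{14} = 3937376385699289/29192926025390625.
By linearity: E[X] = Σ_H E[X_H] = 1946195068359375 · p^{14} = 1946195068359375 · 3937376385699289/29192926025390625 = 3937376385699289/15.
Numerically: E[X] ≈ 2.625e+14.

E[X] = 1946195068359375 · (13/15)^{14} = 3937376385699289/15 ≈ 2.625e+14.


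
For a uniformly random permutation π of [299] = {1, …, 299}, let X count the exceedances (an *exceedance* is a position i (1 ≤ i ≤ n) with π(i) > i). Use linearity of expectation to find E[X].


Write X = Σ_{i=1}^{299} X_i, where X_i = 1_{π(i) > i}.
For each fixed i, π(i) is uniform over {1, …, 299} (marginal of a uniform permutation), so P[π(i) > i] = (n − i)/n. Summing: Σ_{i=1}^{299} (n − i)/n = (0 + 1 + … + 298)/299 = 299(299 − 1)/(2·299) = (299 − 1)/2.
Hence E[X] = Σ_{i=1}^{299} (299 − i)/299 = 149 ≈ 149.00000.

E[X] = 149 = 149.00000.


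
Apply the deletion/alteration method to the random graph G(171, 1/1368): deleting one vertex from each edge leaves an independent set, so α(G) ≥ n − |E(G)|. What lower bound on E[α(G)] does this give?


E[|E(G)|] = C(171, 2)·p = 14535 · (1/1368) = 85/8.
E[α(G)] ≥ n − E[|E(G)|] = 171 − 85/8 = 1283/8.
Numerically: ≈ 160.37500.
(This is only a lower bound; the true E[α(G)] may be larger.)

E[α(G)] ≥ 1283/8 ≈ 160.37500.


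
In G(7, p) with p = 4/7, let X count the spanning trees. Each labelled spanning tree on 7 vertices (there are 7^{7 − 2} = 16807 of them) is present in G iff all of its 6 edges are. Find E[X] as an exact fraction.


K_7 has 7^{7 − 2} = 16807 labelled spanning trees.
For each such spanning tree H, let X_H = 1 if all 6 edges of H are present in G. Then P[X_H = 1] = p^{6} = (4/7)^{6} = 4096/117649.
Summing the indicators: E[X] = Σ_H E[X_H] = 16807 · p^{6} = 16807 · 4096/117649 = 4096/7.
Numerically: E[X] ≈ 585.

E[X] = 16807 · (4/7)^{6} = 4096/7 ≈ 585.


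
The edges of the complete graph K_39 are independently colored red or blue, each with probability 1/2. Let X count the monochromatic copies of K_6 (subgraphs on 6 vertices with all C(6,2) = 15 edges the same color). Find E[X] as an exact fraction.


Let X = Σ_S X_S over the C(39, 6) = 3262623 subsets S of size 6, where X_S = 1 if the K_6 on S is monochromatic.
For a fixed S, the K_6 on S has C(6, 2) = 15 edges. P[all 15 edges red] = (1/2)^15, and likewise for blue, so P[monochromatic] = 2·(1/2)^15 = 2^{1 − 15} = 1/16384.
By linearity: E[X] = C(39, 6) · 2^{1 − 15} = 3262623 · 1/16384 = 3262623/16384.
Numerically: E[X] ≈ 199.13470.

E[X] = C(39,6)·2^(1−C(6,2)) = 3262623/16384 ≈ 199.13470.


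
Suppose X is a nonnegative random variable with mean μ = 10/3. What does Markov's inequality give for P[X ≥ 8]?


μ = E[X] = 10/3, a = 8.
Markov: P[X ≥ 8] ≤ μ/a = (10/3)/8 = 5/12.
Numerically: ≈ 0.4167.
(Since a = 8 > μ = 3.3333, the bound 5/12 is < 1 and informative.)

P[X ≥ 8] ≤ 5/12 ≈ 0.4167.


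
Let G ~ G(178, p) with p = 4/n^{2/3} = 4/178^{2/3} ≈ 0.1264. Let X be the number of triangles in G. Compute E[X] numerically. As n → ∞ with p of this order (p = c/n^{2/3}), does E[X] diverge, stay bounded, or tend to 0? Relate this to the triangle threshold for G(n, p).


Number of potential triangles: C(178, 3) = 924176.
Each occurs with probability p³ ≈ (0.1264)³ ≈ 2.019947e-03.
By linearity: E[X] = C(178, 3)·p³ ≈ 924176 · 2.019947e-03 ≈ 1866.7865.
Since α = 2/3 < 1, p = c/n^{2/3} ≫ 1/n is above the triangle threshold p ~ 1/n. Asymptotically E[X] ~ (c³/6)·n^{3(1−α)} = (4³/6)·n^{1} → ∞; triangles are abundant w.h.p.

E[X] ≈ 1866.7865; in regime p = Θ(1/n^{2/3}) E[X] diverges (above the triangle threshold p ~ 1/n).


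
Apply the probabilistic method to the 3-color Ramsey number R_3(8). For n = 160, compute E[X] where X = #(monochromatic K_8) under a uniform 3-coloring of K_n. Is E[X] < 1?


E[X] = C(160, 8) · 3^{1 − 28} = 8917061687820 · 3^{−27} = 8917061687820/7625597484987.
As a reduced fraction: E[X] = 990784631980/847288609443 ≈ 1.16936.
Is E[X] < 1? NO.
Since E[X] ≥ 1, the first-moment bound is inconclusive at n = 160; it does NOT by itself certify R_3(8) > 160.

E[X] = 990784631980/847288609443 ≈ 1.16936; E[X] ≥ 1; first-moment method inconclusive here.


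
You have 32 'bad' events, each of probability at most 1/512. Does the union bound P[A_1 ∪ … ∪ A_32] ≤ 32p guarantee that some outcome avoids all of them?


Union bound: P[∪_{i=1}^{32} A_i] ≤ Σ_i P[A_i] ≤ 32·p = 32·(1/512) = 1/16.
Numerically: 1/16 ≈ 0.0625000.
Is 1/16 < 1? YES.
Since P[∪ A_i] ≤ 1/16 < 1, the complement has P[∩ A_i^c] ≥ 1 − 1/16 = 15/16 > 0, so some outcome avoids every A_i.

32·p = 1/16 ≈ 0.0625000; existence CERTIFIED by the union bound.


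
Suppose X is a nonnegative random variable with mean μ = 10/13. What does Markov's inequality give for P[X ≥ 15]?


μ = E[X] = 10/13, a = 15.
Markov: P[X ≥ 15] ≤ μ/a = (10/13)/15 = 2/39.
Numerically: ≈ 0.051.
(Since a = 15 > μ = 0.769, the bound 2/39 is < 1 and informative.)

P[X ≥ 15] ≤ 2/39 ≈ 0.051.


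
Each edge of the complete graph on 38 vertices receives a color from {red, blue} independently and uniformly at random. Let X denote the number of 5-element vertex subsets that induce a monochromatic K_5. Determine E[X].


Let X = Σ_S X_S over the C(38, 5) = 501942 subsets S of size 5, where X_S = 1 if the K_5 on S is monochromatic.
For a fixed S, the K_5 on S has C(5, 2) = 10 edges. P[all 10 edges red] = (1/2)^10, and likewise for blue, so P[monochromatic] = 2·(1/2)^10 = 2^{1 − 10} = 1/512.
Summing: E[X] = C(38, 5) · 2^{1 − 10} = 501942 · 1/512 = 250971/256.
Numerically: E[X] ≈ 980.35547.

E[X] = C(38,5)·2^(1−C(5,2)) = 250971/256 ≈ 980.35547.


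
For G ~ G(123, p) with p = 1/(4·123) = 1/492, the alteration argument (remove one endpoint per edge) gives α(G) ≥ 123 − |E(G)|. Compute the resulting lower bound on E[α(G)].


E[|E(G)|] = C(123, 2)·p = 7503 · (1/492) = 61/4.
E[α(G)] ≥ n − E[|E(G)|] = 123 − 61/4 = 431/4.
Numerically: ≈ 107.75000.
(This is only a lower bound; the true E[α(G)] may be larger.)

E[α(G)] ≥ 431/4 ≈ 107.75000.


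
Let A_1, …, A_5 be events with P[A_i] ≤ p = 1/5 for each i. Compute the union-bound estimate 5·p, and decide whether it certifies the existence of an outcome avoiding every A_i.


Union bound: P[∪_{i=1}^{5} A_i] ≤ Σ_i P[A_i] ≤ 5·p = 5·(1/5) = 1.
Numerically: 1 ≈ 1.000.
Is 1 < 1? NO.
Since the bound 1 is ≥ 1, the union bound is uninformative here; it does NOT by itself certify existence.

5·p = 1 ≈ 1.000; existence NOT certified by the union bound.


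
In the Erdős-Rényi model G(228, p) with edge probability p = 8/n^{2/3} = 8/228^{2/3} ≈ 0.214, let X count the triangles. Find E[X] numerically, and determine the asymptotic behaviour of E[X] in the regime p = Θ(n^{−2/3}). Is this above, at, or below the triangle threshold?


Number of potential triangles: C(228, 3) = 1949476.
Each occurs with probability p³ ≈ (0.214)³ ≈ 9.84918e-03.
By linearity: E[X] = C(228, 3)·p³ ≈ 1949476 · 9.84918e-03 ≈ 19200.749.
Since α = 2/3 < 1, p = c/n^{2/3} ≫ 1/n is above the triangle threshold p ~ 1/n. Asymptotically E[X] ~ (c³/6)·n^{3(1−α)} = (8³/6)·n^{1} → ∞; triangles are abundant w.h.p.

E[X] ≈ 19200.749; in regime p = Θ(1/n^{2/3}) E[X] diverges (above the triangle threshold p ~ 1/n).


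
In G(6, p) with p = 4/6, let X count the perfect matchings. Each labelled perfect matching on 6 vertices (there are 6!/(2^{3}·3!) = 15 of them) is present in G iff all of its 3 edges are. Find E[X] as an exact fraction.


K_6 has 6!/(2^{3}·3!) = 15 labelled perfect matchings.
For each such perfect matching H, let X_H = 1 if all 3 edges of H are present in G. Then P[X_H = 1] = p^{3} = (2/3)^{3} = 8/27.
By linearity of expectation: E[X] = Σ_H E[X_H] = 15 · p^{3} = 15 · 8/27 = 40/9.
Numerically: E[X] ≈ 4.4444.

E[X] = 15 · (2/3)^{3} = 40/9 ≈ 4.4444.


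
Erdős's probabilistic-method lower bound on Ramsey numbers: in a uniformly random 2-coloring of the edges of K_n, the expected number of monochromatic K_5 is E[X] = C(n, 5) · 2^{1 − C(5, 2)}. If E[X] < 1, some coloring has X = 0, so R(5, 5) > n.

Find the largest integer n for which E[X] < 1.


We need C(n, 5) · 2^{1 − 10} < 1, i.e. C(n, 5) < 2^{10 − 1} = 512.
Check values of n near the boundary:
  n = 6: C(6, 5) = 6; 6 < 512? YES
  n = 7: C(7, 5) = 21; 21 < 512? YES
  n = 8: C(8, 5) = 56; 56 < 512? YES
  n = 9: C(9, 5) = 126; 126 < 512? YES
  n = 10: C(10, 5) = 252; 252 < 512? YES
  n = 11: C(11, 5) = 462; 462 < 512? YES
  n = 12: C(12, 5) = 792; 792 < 512? NO
  n = 13: C(13, 5) = 1287; 1287 < 512? NO
  n = 14: C(14, 5) = 2002; 2002 < 512? NO
The largest n with C(n, 5) < 512 is n = 11 (where E[X] = 231/256 ≈ 0.902). Hence R(5, 5) > 11, i.e. R(5, 5) ≥ 12.

Largest n = 11; hence R(5, 5) > 11.


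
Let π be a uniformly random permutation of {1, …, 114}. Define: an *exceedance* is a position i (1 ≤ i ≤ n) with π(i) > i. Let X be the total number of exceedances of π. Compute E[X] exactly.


Write X = Σ_{i=1}^{114} X_i, where X_i = 1_{π(i) > i}.
For each fixed i, π(i) is uniform over {1, …, 114} (marginal of a uniform permutation), so P[π(i) > i] = (n − i)/n. Summing: Σ_{i=1}^{114} (n − i)/n = (0 + 1 + … + 113)/114 = 114(114 − 1)/(2·114) = (114 − 1)/2.
Hence E[X] = Σ_{i=1}^{114} (114 − i)/114 = 113/2 ≈ 56.50000.

E[X] = 113/2 = 56.50000.


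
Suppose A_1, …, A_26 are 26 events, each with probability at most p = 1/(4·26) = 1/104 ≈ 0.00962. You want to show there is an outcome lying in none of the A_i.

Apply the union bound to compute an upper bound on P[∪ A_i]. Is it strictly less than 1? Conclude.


Union bound: P[∪_{i=1}^{26} A_i] ≤ Σ_i P[A_i] ≤ 26·p = 26·(1/104) = 1/4.
Numerically: 1/4 ≈ 0.25000.
Is 1/4 < 1? YES.
Since P[∪ A_i] ≤ 1/4 < 1, the complement has P[∩ A_i^c] ≥ 1 − 1/4 = 3/4 > 0, so some outcome avoids every A_i.

26·p = 1/4 ≈ 0.25000; existence CERTIFIED by the union bound.


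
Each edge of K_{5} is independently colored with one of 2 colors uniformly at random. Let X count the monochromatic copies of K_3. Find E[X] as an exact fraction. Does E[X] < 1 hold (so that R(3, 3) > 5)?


E[X] = C(5, 3) · 2^{1 − 3} = 10 · 2^{−2} = 10/4.
As a reduced fraction: E[X] = 5/2 ≈ 2.50000.
Is E[X] < 1? NO.
Since E[X] ≥ 1, the first-moment bound is inconclusive at n = 5; it does NOT by itself certify R(3, 3) > 5.

E[X] = 5/2 ≈ 2.50000; E[X] ≥ 1; first-moment method inconclusive here.


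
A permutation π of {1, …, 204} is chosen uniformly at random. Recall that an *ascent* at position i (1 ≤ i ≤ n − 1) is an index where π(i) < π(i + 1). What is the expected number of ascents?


Write X = Σ X_I over i = 1, …, 203, with X_I the indicator of one ascent.
There are 203 indicators.
For each fixed i, the pair (π(i), π(i+1)) is a uniformly random ordered pair of distinct values from {1, …, 204}; by symmetry P[π(i) < π(i+1)] = 1/2.
By linearity: E[X] = 203 · (1/2) = (204 − 1) · (1/2) = 203/2 ≈ 101.50000.

E[X] = 203/2 = 101.50000.
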